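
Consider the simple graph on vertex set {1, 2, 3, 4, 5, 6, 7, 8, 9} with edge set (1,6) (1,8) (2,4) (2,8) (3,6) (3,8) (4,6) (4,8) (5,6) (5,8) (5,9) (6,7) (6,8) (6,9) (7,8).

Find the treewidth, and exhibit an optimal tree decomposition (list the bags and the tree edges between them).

Treewidth 2.
Bags: B1 = {1, 6, 8}  B2 = {5, 6, 8}  B3 = {4, 6, 8}  B4 = {5, 6, 9}  B5 = {2, 4, 8}  B6 = {6, 7, 8}  B7 = {3, 6, 8}
Tree: B1–B2, B1–B3, B2–B4, B3–B5, B3–B6, B6–B7

Every bag has size at most 3, so the width is 3 − 1 = 2 and tw(G) ≤ 2. Conversely, {2, 4, 8} is a clique of size 3, and the vertices of any clique must share a bag in every tree decomposition; so some bag has ≥ 3 vertices and tw(G) ≥ 2. Hence tw(G) = 2 exactly.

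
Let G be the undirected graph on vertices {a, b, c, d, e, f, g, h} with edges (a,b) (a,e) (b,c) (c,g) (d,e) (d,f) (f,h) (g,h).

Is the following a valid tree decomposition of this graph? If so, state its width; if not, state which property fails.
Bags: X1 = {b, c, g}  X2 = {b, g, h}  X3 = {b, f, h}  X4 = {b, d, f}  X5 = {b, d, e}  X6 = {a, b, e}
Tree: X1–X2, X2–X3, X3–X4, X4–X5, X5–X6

Yes; width 2.

Vertex coverage: the bags together contain {a, b, c, d, e, f, g, h}, the full vertex set. Edge coverage: each edge of G has both endpoints in at least one bag. Running intersection: for every vertex, the bags containing it form a connected subtree. All three properties hold, so this is a valid tree decomposition of width max|bag| − 1 = 2, and hence tw(G) ≤ 2.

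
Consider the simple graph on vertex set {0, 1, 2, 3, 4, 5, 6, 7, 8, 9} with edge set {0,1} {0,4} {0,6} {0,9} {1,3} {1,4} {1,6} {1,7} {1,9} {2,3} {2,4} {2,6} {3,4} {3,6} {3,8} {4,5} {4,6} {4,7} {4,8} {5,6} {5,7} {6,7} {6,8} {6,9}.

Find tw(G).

A width-3 tree decomposition is:
Bags: B1 = {0, 1, 4, 6}  B2 = {1, 4, 6, 7}  B3 = {1, 3, 4, 6}  B4 = {2, 3, 4, 6}  B5 = {0, 1, 6, 9}  B6 = {4, 5, 6, 7}  B7 = {3, 4, 6, 8}
Tree: B1–B2, B1–B3, B3–B4, B1–B5, B2–B6, B3–B7
Each bag holds 4 vertices, so the decomposition has width 3, which upper-bounds the treewidth. On the other hand G contains the 4-clique {0, 1, 6, 9}. A clique must lie in a single bag of any decomposition, so no decomposition can have width below 3. The upper and lower bounds meet at 3, so that is the treewidth.

3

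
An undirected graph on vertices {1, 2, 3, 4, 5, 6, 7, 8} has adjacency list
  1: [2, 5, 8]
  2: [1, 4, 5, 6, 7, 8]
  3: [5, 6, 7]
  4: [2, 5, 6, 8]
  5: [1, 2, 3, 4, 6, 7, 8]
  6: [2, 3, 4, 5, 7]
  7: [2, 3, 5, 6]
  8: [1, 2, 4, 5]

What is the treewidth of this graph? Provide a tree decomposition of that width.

Each bag holds 4 vertices, so the decomposition has width 3, which upper-bounds the treewidth. Conversely, {1, 2, 5, 8} is a clique of size 4, and the vertices of any clique must share a bag in every tree decomposition; so some bag has ≥ 4 vertices and tw(G) ≥ 3. Therefore the treewidth is 3.

Treewidth 3.
Bags: B1 = {2, 4, 5, 8}  B2 = {2, 4, 5, 6}  B3 = {1, 2, 5, 8}  B4 = {2, 5, 6, 7}  B5 = {3, 5, 6, 7}
Tree: B1–B2, B1–B3, B2–B4, B4–B5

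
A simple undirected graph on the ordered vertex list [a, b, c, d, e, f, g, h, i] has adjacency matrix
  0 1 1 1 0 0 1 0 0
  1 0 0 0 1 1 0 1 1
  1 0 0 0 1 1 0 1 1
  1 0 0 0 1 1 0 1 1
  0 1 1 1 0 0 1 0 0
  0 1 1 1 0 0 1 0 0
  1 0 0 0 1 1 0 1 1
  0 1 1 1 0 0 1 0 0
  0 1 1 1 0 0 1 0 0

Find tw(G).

4

A width-4 tree decomposition is:
Bags: B1 = {b, c, d, g, i}  B2 = {b, c, d, f, g}  B3 = {a, b, c, d, g}  B4 = {b, c, d, g, h}  B5 = {b, c, d, e, g}
Tree: B1–B2, B2–B3, B3–B4, B4–B5
Each bag holds 5 vertices, so the decomposition has width 4, which upper-bounds the treewidth. For the lower bound: the 5 vertex sets {b,i}, {f,g}, {a,d}, {c}, {h} are disjoint, each induces a connected subgraph, and every pair is joined by at least one edge of G. Contracting each set to a single vertex therefore yields K_{5} as a minor, and since treewidth is minor-monotone, tw(G) ≥ tw(K_{5}) = 4. Combining the bounds, tw(G) = 4.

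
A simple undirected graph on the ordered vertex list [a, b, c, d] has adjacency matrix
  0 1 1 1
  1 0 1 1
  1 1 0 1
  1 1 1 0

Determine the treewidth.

3

A width-3 tree decomposition is:
Bags: B1 = {a, b, c, d}
Tree: (single bag)
A single bag containing all 4 vertices is trivially a valid decomposition of width 3. On the other hand G contains the 4-clique {a, b, c, d}. A clique must lie in a single bag of any decomposition, so no decomposition can have width below 3. The upper and lower bounds meet at 3, so that is the treewidth.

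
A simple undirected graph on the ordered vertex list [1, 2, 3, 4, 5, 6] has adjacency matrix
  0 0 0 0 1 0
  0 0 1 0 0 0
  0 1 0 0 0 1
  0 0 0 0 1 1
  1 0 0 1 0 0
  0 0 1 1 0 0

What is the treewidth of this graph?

1

A width-1 tree decomposition is:
Bags: B1 = {2, 3}  B2 = {3, 6}  B3 = {4, 6}  B4 = {4, 5}  B5 = {1, 5}
Tree: B1–B2, B2–B3, B3–B4, B4–B5
The largest bag has 2 vertices, giving width 1; this decomposition certifies tw(G) ≤ 1. Since G has at least one edge (e.g. 2–3), it is not an edgeless graph, so tw(G) ≥ 1. Therefore the treewidth is 1.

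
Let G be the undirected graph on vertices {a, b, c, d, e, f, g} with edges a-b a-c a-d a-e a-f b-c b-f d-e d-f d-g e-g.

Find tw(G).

A width-2 tree decomposition is:
Bags: B1 = {a, b, f}  B2 = {a, b, c}  B3 = {a, d, f}  B4 = {a, d, e}  B5 = {d, e, g}
Tree: B1–B2, B1–B3, B3–B4, B4–B5
Every bag has size at most 3, so the width is 3 − 1 = 2 and tw(G) ≤ 2. For the lower bound, the 3 vertices {d, e, g} are pairwise adjacent, and any tree decomposition puts a clique entirely inside one bag — forcing width ≥ 2. The upper and lower bounds meet at 2, so that is the treewidth.

2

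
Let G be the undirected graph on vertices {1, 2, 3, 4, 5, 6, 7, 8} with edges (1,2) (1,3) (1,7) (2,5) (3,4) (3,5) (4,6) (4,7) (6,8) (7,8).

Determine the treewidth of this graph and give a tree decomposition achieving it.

Each bag holds 3 vertices, so the decomposition has width 2, which upper-bounds the treewidth. Since 5–2–1–3–5 is a cycle in G, G is not acyclic. Forests are exactly the graphs of treewidth ≤ 1, so tw(G) ≥ 2. Combining the bounds, tw(G) = 2.

Treewidth 2.
Bags: B1 = {2, 3, 5}  B2 = {1, 2, 3}  B3 = {1, 3, 4}  B4 = {1, 4, 7}  B5 = {4, 6, 7}  B6 = {6, 7, 8}
Tree: B1–B2, B2–B3, B3–B4, B4–B5, B5–B6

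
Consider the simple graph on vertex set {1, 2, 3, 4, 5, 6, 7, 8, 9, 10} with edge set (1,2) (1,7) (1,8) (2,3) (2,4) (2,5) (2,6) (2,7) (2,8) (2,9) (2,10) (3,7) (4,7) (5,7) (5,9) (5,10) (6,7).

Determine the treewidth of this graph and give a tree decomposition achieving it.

Treewidth 2.
One such decomposition:
Bags: B1 = {1, 2, 8}  B2 = {1, 2, 7}  B3 = {2, 3, 7}  B4 = {2, 5, 7}  B5 = {2, 4, 7}  B6 = {2, 6, 7}  B7 = {2, 5, 10}  B8 = {2, 5, 9}
Tree: B1–B2, B2–B3, B3–B4, B4–B5, B3–B6, B4–B7, B7–B8

Every bag has size at most 3, so the width is 3 − 1 = 2 and tw(G) ≤ 2. Conversely, {1, 2, 8} is a clique of size 3, and the vertices of any clique must share a bag in every tree decomposition; so some bag has ≥ 3 vertices and tw(G) ≥ 2. Therefore the treewidth is 2.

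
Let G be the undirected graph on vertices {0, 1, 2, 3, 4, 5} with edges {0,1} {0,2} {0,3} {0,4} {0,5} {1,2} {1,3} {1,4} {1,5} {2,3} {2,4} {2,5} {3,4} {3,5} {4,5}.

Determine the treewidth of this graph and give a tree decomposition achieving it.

A single bag containing all 6 vertices is trivially a valid decomposition of width 5. For the lower bound, the 6 vertices {0, 1, 2, 3, 4, 5} are pairwise adjacent, and any tree decomposition puts a clique entirely inside one bag — forcing width ≥ 5. Combining the bounds, tw(G) = 5.

Treewidth 5.
Bags: B1 = {0, 1, 2, 3, 4, 5}
Tree: (single bag)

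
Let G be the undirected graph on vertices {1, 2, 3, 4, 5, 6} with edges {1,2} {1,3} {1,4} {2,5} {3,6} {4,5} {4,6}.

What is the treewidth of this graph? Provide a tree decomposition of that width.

Treewidth 2.
Bags: B1 = {1, 2, 5}  B2 = {1, 4, 5}  B3 = {1, 3, 4}  B4 = {3, 4, 6}
Tree: B1–B2, B2–B3, B3–B4

The largest bag has 3 vertices, giving width 2; this decomposition certifies tw(G) ≤ 2. Since 2–5–4–1–2 is a cycle in G, G is not acyclic. Forests are exactly the graphs of treewidth ≤ 1, so tw(G) ≥ 2. The upper and lower bounds meet at 2, so that is the treewidth.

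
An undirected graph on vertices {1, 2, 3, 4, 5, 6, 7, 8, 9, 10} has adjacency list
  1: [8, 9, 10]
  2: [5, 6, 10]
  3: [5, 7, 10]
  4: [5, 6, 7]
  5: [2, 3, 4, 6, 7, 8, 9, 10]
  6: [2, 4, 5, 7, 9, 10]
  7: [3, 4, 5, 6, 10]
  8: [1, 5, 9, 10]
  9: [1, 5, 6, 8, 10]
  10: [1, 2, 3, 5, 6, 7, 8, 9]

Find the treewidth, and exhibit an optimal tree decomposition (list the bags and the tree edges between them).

Treewidth 3.
One optimal decomposition is:
Bags: B1 = {5, 6, 9, 10}  B2 = {2, 5, 6, 10}  B3 = {5, 6, 7, 10}  B4 = {5, 8, 9, 10}  B5 = {3, 5, 7, 10}  B6 = {4, 5, 6, 7}  B7 = {1, 8, 9, 10}
Tree: B1–B2, B2–B3, B1–B4, B3–B5, B3–B6, B4–B7

Each bag holds 4 vertices, so the decomposition has width 3, which upper-bounds the treewidth. Conversely, {1, 8, 9, 10} is a clique of size 4, and the vertices of any clique must share a bag in every tree decomposition; so some bag has ≥ 4 vertices and tw(G) ≥ 3. The upper and lower bounds meet at 3, so that is the treewidth.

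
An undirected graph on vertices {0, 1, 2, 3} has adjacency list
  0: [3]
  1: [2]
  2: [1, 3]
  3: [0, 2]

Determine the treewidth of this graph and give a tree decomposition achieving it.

The largest bag has 2 vertices, giving width 1; this decomposition certifies tw(G) ≤ 1. Since G has at least one edge (e.g. 0–3), it is not an edgeless graph, so tw(G) ≥ 1. The upper and lower bounds meet at 1, so that is the treewidth.

Treewidth 1.
One optimal decomposition is:
Bags: B1 = {0, 3}  B2 = {2, 3}  B3 = {1, 2}
Tree: B1–B2, B2–B3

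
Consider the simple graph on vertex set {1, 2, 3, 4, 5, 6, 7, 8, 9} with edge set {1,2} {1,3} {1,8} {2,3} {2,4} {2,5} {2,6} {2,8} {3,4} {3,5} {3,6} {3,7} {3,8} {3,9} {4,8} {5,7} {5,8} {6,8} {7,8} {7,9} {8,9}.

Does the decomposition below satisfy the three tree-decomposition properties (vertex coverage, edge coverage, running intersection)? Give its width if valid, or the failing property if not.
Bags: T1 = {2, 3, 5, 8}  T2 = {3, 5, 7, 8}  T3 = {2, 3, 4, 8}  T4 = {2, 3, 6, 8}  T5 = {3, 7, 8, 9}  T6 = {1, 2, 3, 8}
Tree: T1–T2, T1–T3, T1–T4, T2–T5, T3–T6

Vertex coverage: the bags together contain {1, 2, 3, 4, 5, 6, 7, 8, 9}, the full vertex set. Edge coverage: each edge of G has both endpoints in at least one bag. Running intersection: for every vertex, the bags containing it form a connected subtree. All three properties hold, so this is a valid tree decomposition of width max|bag| − 1 = 3, and hence tw(G) ≤ 3.

Yes; width 3.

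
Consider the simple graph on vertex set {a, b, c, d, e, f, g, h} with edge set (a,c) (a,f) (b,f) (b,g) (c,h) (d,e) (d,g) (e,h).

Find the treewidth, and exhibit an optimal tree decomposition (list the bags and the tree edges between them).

The largest bag has 3 vertices, giving width 2; this decomposition certifies tw(G) ≤ 2. For the lower bound, G contains the cycle c–a–f–b–g–d–e–h–c, so G is not a forest; only forests have treewidth ≤ 1, hence tw(G) ≥ 2. The upper and lower bounds meet at 2, so that is the treewidth.

Treewidth 2.
One optimal decomposition is:
Bags: B1 = {a, c, f}  B2 = {b, c, f}  B3 = {b, c, g}  B4 = {c, d, g}  B5 = {c, d, e}  B6 = {c, e, h}
Tree: B1–B2, B2–B3, B3–B4, B4–B5, B5–B6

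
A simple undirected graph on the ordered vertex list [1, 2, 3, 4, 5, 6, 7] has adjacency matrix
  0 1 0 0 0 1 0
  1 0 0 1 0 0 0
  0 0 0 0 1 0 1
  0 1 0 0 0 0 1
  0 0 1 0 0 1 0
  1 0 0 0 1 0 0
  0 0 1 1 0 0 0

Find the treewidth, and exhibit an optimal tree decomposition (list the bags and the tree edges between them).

The largest bag has 3 vertices, giving width 2; this decomposition certifies tw(G) ≤ 2. Since 4–2–1–6–5–3–7–4 is a cycle in G, G is not acyclic. Forests are exactly the graphs of treewidth ≤ 1, so tw(G) ≥ 2. Combining the bounds, tw(G) = 2.

Treewidth 2.
One such decomposition:
Bags: B1 = {1, 2, 4}  B2 = {1, 4, 6}  B3 = {4, 5, 6}  B4 = {3, 4, 5}  B5 = {3, 4, 7}
Tree: B1–B2, B2–B3, B3–B4, B4–B5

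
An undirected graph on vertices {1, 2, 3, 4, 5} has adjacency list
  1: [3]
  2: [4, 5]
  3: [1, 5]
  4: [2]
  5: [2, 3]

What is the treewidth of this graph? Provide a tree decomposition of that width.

Each bag holds 2 vertices, so the decomposition has width 1, which upper-bounds the treewidth. G has an edge, so its treewidth is at least 1. Hence tw(G) = 1 exactly.

Treewidth 1.
Bags: B1 = {2, 5}  B2 = {3, 5}  B3 = {2, 4}  B4 = {1, 3}
Tree: B1–B2, B1–B3, B2–B4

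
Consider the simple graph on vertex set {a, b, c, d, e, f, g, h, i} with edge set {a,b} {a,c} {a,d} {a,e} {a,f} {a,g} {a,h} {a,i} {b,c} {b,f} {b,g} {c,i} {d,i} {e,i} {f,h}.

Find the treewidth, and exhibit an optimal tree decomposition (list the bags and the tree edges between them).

Each bag holds 3 vertices, so the decomposition has width 2, which upper-bounds the treewidth. For the lower bound, the 3 vertices {a, d, i} are pairwise adjacent, and any tree decomposition puts a clique entirely inside one bag — forcing width ≥ 2. Combining the bounds, tw(G) = 2.

Treewidth 2.
One such decomposition:
Bags: B1 = {a, c, i}  B2 = {a, b, c}  B3 = {a, e, i}  B4 = {a, d, i}  B5 = {a, b, f}  B6 = {a, b, g}  B7 = {a, f, h}
Tree: B1–B2, B1–B3, B3–B4, B2–B5, B5–B6, B5–B7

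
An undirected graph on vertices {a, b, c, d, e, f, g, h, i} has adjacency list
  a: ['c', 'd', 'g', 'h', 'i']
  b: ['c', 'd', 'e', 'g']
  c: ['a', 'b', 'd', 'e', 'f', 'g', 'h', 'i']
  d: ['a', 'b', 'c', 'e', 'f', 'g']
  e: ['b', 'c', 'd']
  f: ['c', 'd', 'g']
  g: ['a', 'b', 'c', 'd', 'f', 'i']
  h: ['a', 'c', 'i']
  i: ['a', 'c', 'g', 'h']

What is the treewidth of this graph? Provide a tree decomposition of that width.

Treewidth 3.
One optimal decomposition is:
Bags: B1 = {a, c, h, i}  B2 = {a, c, g, i}  B3 = {a, c, d, g}  B4 = {b, c, d, g}  B5 = {b, c, d, e}  B6 = {c, d, f, g}
Tree: B1–B2, B2–B3, B3–B4, B4–B5, B3–B6

The largest bag has 4 vertices, giving width 3; this decomposition certifies tw(G) ≤ 3. For the lower bound, the 4 vertices {c, d, f, g} are pairwise adjacent, and any tree decomposition puts a clique entirely inside one bag — forcing width ≥ 3. The upper and lower bounds meet at 3, so that is the treewidth.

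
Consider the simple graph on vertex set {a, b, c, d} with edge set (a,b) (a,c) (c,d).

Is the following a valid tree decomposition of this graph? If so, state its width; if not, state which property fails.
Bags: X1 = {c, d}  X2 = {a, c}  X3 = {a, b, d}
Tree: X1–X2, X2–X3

No — bags containing vertex d are not connected in the tree.

A tree decomposition must satisfy three properties: every vertex lies in some bag; for every edge, both endpoints lie together in some bag; and for every vertex, the bags containing it form a connected subtree. Here bags containing vertex d are not connected in the tree, so the decomposition is invalid.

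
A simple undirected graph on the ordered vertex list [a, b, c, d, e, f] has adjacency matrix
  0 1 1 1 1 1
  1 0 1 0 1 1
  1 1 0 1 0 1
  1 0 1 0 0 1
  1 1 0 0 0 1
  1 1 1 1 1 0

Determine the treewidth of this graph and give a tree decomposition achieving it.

The largest bag has 4 vertices, giving width 3; this decomposition certifies tw(G) ≤ 3. On the other hand G contains the 4-clique {a, b, e, f}. A clique must lie in a single bag of any decomposition, so no decomposition can have width below 3. Therefore the treewidth is 3.

Treewidth 3.
One optimal decomposition is:
Bags: B1 = {a, b, c, f}  B2 = {a, b, e, f}  B3 = {a, c, d, f}
Tree: B1–B2, B1–B3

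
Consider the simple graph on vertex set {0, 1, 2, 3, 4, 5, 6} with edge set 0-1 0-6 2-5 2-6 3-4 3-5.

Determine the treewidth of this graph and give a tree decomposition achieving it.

Treewidth 1.
One such decomposition:
Bags: B1 = {0, 1}  B2 = {0, 6}  B3 = {2, 6}  B4 = {2, 5}  B5 = {3, 5}  B6 = {3, 4}
Tree: B1–B2, B2–B3, B3–B4, B4–B5, B5–B6

Each bag holds 2 vertices, so the decomposition has width 1, which upper-bounds the treewidth. Any graph with an edge has treewidth ≥ 1, and G has the edge 1–0. Combining the bounds, tw(G) = 1.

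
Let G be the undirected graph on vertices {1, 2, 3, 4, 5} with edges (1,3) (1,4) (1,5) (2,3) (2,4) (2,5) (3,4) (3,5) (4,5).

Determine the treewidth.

3

A width-3 tree decomposition is:
Bags: B1 = {1, 3, 4, 5}  B2 = {2, 3, 4, 5}
Tree: B1–B2
Every bag has size at most 4, so the width is 4 − 1 = 3 and tw(G) ≤ 3. Conversely, {1, 3, 4, 5} is a clique of size 4, and the vertices of any clique must share a bag in every tree decomposition; so some bag has ≥ 4 vertices and tw(G) ≥ 3. Therefore the treewidth is 3.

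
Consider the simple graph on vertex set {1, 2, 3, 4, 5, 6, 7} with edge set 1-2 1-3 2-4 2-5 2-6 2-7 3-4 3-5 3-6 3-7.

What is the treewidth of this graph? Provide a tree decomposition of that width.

Each bag holds 3 vertices, so the decomposition has width 2, which upper-bounds the treewidth. Since 3–4–2–1–3 is a cycle in G, G is not acyclic. Forests are exactly the graphs of treewidth ≤ 1, so tw(G) ≥ 2. The upper and lower bounds meet at 2, so that is the treewidth.

Treewidth 2.
Bags: B1 = {2, 3, 4}  B2 = {1, 2, 3}  B3 = {2, 3, 5}  B4 = {2, 3, 7}  B5 = {2, 3, 6}
Tree: B1–B2, B2–B3, B3–B4, B4–B5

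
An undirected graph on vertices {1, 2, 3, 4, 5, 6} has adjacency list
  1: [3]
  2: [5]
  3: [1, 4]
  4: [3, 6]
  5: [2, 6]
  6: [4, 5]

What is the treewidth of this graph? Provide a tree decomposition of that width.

Treewidth 1.
One optimal decomposition is:
Bags: B1 = {2, 5}  B2 = {5, 6}  B3 = {4, 6}  B4 = {3, 4}  B5 = {1, 3}
Tree: B1–B2, B2–B3, B3–B4, B4–B5

Every bag has size at most 2, so the width is 2 − 1 = 1 and tw(G) ≤ 1. Any graph with an edge has treewidth ≥ 1, and G has the edge 2–5. Combining the bounds, tw(G) = 1.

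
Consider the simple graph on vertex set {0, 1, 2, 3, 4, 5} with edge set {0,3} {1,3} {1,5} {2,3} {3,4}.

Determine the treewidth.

1

A width-1 tree decomposition is:
Bags: B1 = {1, 3}  B2 = {1, 5}  B3 = {2, 3}  B4 = {3, 4}  B5 = {0, 3}
Tree: B1–B2, B1–B3, B1–B4, B4–B5
The largest bag has 2 vertices, giving width 1; this decomposition certifies tw(G) ≤ 1. Since G has at least one edge (e.g. 3–1), it is not an edgeless graph, so tw(G) ≥ 1. Therefore the treewidth is 1.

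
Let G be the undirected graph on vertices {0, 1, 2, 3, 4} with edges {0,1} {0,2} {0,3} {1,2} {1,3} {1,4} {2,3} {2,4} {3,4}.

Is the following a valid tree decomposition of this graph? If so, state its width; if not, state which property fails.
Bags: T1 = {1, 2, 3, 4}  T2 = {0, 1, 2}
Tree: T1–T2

No — edge (3,0) lies in no bag.

A tree decomposition must satisfy three properties: every vertex lies in some bag; for every edge, both endpoints lie together in some bag; and for every vertex, the bags containing it form a connected subtree. Here edge (3,0) lies in no bag, so the decomposition is invalid.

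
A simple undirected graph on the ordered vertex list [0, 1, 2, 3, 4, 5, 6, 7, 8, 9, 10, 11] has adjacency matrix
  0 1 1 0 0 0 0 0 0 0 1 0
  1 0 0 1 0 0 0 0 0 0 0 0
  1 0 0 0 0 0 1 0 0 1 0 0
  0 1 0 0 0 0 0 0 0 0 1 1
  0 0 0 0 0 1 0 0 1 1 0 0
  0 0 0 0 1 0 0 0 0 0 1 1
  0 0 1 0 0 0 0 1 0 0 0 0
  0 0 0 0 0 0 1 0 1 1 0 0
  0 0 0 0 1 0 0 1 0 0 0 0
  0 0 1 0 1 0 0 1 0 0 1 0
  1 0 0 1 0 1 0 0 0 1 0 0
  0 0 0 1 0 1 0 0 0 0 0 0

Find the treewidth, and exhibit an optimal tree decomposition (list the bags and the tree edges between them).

The largest bag has 4 vertices, giving width 3; this decomposition certifies tw(G) ≤ 3. For the lower bound: the 4 vertex sets {6,7,8}, {4}, {9}, {0,2,5,10} are disjoint, each induces a connected subgraph, and every pair is joined by at least one edge of G. Contracting each set to a single vertex therefore yields K_{4} as a minor, and since treewidth is minor-monotone, tw(G) ≥ tw(K_{4}) = 3. Combining the bounds, tw(G) = 3.

Treewidth 3.
One such decomposition:
Bags: B1 = {4, 6, 7, 8}  B2 = {4, 6, 7, 9}  B3 = {2, 4, 6, 9}  B4 = {2, 4, 5, 9}  B5 = {2, 5, 9, 10}  B6 = {0, 2, 5, 10}  B7 = {0, 5, 10, 11}  B8 = {0, 3, 10, 11}  B9 = {0, 1, 3, 11}
Tree: B1–B2, B2–B3, B3–B4, B4–B5, B5–B6, B6–B7, B7–B8, B8–B9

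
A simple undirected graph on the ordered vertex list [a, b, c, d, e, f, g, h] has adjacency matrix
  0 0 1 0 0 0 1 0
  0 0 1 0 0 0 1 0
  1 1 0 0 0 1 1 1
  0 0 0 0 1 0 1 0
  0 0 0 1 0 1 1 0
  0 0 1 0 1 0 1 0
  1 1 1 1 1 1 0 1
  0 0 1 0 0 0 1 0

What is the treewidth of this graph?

A width-2 tree decomposition is:
Bags: B1 = {c, f, g}  B2 = {b, c, g}  B3 = {c, g, h}  B4 = {e, f, g}  B5 = {a, c, g}  B6 = {d, e, g}
Tree: B1–B2, B1–B3, B1–B4, B2–B5, B4–B6
The largest bag has 3 vertices, giving width 2; this decomposition certifies tw(G) ≤ 2. On the other hand G contains the 3-clique {d, e, g}. A clique must lie in a single bag of any decomposition, so no decomposition can have width below 2. The upper and lower bounds meet at 2, so that is the treewidth.

2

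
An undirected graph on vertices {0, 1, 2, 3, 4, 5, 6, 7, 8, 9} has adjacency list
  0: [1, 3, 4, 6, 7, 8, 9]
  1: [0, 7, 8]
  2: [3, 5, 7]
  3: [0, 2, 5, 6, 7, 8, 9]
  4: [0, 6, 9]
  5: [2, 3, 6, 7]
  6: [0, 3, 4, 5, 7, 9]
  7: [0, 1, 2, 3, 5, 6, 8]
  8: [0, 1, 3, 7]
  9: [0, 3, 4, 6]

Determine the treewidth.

A width-3 tree decomposition is:
Bags: B1 = {0, 3, 6, 7}  B2 = {0, 3, 7, 8}  B3 = {0, 3, 6, 9}  B4 = {3, 5, 6, 7}  B5 = {0, 1, 7, 8}  B6 = {2, 3, 5, 7}  B7 = {0, 4, 6, 9}
Tree: B1–B2, B1–B3, B1–B4, B2–B5, B4–B6, B3–B7
Every bag has size at most 4, so the width is 4 − 1 = 3 and tw(G) ≤ 3. For the lower bound, the 4 vertices {0, 1, 7, 8} are pairwise adjacent, and any tree decomposition puts a clique entirely inside one bag — forcing width ≥ 3. Hence tw(G) = 3 exactly.

3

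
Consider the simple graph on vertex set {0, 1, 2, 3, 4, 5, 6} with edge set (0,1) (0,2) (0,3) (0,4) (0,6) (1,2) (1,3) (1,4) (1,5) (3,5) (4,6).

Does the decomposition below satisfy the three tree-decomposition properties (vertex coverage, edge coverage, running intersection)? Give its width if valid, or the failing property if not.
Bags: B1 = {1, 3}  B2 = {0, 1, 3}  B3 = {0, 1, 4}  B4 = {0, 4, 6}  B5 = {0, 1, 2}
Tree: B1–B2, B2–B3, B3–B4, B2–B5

No — vertex 5 appears in no bag.

A tree decomposition must satisfy three properties: every vertex lies in some bag; for every edge, both endpoints lie together in some bag; and for every vertex, the bags containing it form a connected subtree. Here vertex 5 appears in no bag, so the decomposition is invalid.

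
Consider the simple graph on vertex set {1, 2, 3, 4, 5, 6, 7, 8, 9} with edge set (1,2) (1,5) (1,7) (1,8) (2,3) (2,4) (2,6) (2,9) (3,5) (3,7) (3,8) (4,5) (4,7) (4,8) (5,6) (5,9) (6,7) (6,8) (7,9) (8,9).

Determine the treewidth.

4

A width-4 tree decomposition is:
Bags: B1 = {2, 3, 5, 7, 8}  B2 = {2, 5, 6, 7, 8}  B3 = {2, 5, 7, 8, 9}  B4 = {2, 4, 5, 7, 8}  B5 = {1, 2, 5, 7, 8}
Tree: B1–B2, B2–B3, B3–B4, B4–B5
Every bag has size at most 5, so the width is 5 − 1 = 4 and tw(G) ≤ 4. For the lower bound: the 5 vertex sets {3,8}, {6,7}, {2,9}, {5}, {4} are disjoint, each induces a connected subgraph, and every pair is joined by at least one edge of G. Contracting each set to a single vertex therefore yields K_{5} as a minor, and since treewidth is minor-monotone, tw(G) ≥ tw(K_{5}) = 4. Combining the bounds, tw(G) = 4.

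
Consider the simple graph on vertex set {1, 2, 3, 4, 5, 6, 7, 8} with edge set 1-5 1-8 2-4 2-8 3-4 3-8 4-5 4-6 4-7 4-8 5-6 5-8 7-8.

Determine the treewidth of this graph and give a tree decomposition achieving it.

Treewidth 2.
One optimal decomposition is:
Bags: B1 = {4, 5, 8}  B2 = {3, 4, 8}  B3 = {2, 4, 8}  B4 = {1, 5, 8}  B5 = {4, 7, 8}  B6 = {4, 5, 6}
Tree: B1–B2, B2–B3, B1–B4, B2–B5, B1–B6

Each bag holds 3 vertices, so the decomposition has width 2, which upper-bounds the treewidth. Conversely, {1, 5, 8} is a clique of size 3, and the vertices of any clique must share a bag in every tree decomposition; so some bag has ≥ 3 vertices and tw(G) ≥ 2. Hence tw(G) = 2 exactly.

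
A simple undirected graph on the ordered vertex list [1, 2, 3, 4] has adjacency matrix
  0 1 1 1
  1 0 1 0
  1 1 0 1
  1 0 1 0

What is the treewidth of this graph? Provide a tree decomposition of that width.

The largest bag has 3 vertices, giving width 2; this decomposition certifies tw(G) ≤ 2. On the other hand G contains the 3-clique {1, 2, 3}. A clique must lie in a single bag of any decomposition, so no decomposition can have width below 2. Hence tw(G) = 2 exactly.

Treewidth 2.
One such decomposition:
Bags: B1 = {1, 2, 3}  B2 = {1, 3, 4}
Tree: B1–B2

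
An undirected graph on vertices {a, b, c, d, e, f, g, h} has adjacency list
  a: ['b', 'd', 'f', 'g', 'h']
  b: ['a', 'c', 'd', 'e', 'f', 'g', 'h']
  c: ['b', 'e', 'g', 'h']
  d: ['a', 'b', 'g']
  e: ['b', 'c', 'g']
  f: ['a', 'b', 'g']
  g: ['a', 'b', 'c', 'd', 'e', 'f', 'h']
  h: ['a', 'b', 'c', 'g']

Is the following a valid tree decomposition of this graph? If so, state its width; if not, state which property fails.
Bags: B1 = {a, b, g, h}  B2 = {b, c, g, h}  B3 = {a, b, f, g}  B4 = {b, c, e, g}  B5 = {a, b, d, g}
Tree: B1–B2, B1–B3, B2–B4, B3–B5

Vertex coverage: the bags together contain {a, b, c, d, e, f, g, h}, the full vertex set. Edge coverage: each edge of G has both endpoints in at least one bag. Running intersection: for every vertex, the bags containing it form a connected subtree. All three properties hold, so this is a valid tree decomposition of width max|bag| − 1 = 3, and hence tw(G) ≤ 3.

Yes; width 3.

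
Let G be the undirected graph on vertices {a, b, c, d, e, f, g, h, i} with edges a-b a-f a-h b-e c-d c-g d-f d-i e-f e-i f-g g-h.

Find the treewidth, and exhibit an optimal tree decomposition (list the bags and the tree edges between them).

Each bag holds 4 vertices, so the decomposition has width 3, which upper-bounds the treewidth. For the lower bound: the 4 vertex sets {c,g,h}, {d}, {f}, {a,b,e,i} are disjoint, each induces a connected subgraph, and every pair is joined by at least one edge of G. Contracting each set to a single vertex therefore yields K_{4} as a minor, and since treewidth is minor-monotone, tw(G) ≥ tw(K_{4}) = 3. Hence tw(G) = 3 exactly.

Treewidth 3.
One optimal decomposition is:
Bags: B1 = {c, d, g, h}  B2 = {d, f, g, h}  B3 = {a, d, f, h}  B4 = {a, d, f, i}  B5 = {a, e, f, i}  B6 = {a, b, e, i}
Tree: B1–B2, B2–B3, B3–B4, B4–B5, B5–B6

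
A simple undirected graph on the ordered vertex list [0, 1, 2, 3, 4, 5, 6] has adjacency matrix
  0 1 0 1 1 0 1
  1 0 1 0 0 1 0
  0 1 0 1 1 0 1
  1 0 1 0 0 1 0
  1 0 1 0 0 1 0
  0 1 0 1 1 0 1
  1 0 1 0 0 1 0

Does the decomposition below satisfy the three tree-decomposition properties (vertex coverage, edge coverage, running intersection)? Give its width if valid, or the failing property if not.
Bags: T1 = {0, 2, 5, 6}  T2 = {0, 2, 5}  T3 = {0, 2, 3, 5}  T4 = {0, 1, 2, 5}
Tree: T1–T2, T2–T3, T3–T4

No — vertex 4 appears in no bag.

A tree decomposition must satisfy three properties: every vertex lies in some bag; for every edge, both endpoints lie together in some bag; and for every vertex, the bags containing it form a connected subtree. Here vertex 4 appears in no bag, so the decomposition is invalid.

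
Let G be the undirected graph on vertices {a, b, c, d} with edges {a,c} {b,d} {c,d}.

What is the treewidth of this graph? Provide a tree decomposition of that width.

Treewidth 1.
One such decomposition:
Bags: B1 = {a, c}  B2 = {c, d}  B3 = {b, d}
Tree: B1–B2, B2–B3

The largest bag has 2 vertices, giving width 1; this decomposition certifies tw(G) ≤ 1. Any graph with an edge has treewidth ≥ 1, and G has the edge a–c. The upper and lower bounds meet at 1, so that is the treewidth.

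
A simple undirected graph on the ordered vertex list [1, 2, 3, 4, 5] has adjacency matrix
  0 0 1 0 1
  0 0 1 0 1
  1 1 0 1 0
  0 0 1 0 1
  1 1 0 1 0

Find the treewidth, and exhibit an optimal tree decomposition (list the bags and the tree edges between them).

Each bag holds 3 vertices, so the decomposition has width 2, which upper-bounds the treewidth. For the lower bound, G contains the cycle 5–4–3–2–5, so G is not a forest; only forests have treewidth ≤ 1, hence tw(G) ≥ 2. The upper and lower bounds meet at 2, so that is the treewidth.

Treewidth 2.
One optimal decomposition is:
Bags: B1 = {3, 4, 5}  B2 = {2, 3, 5}  B3 = {1, 3, 5}
Tree: B1–B2, B2–B3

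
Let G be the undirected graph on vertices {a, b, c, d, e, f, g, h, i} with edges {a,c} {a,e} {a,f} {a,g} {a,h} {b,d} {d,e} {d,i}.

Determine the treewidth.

1

A width-1 tree decomposition is:
Bags: B1 = {d, e}  B2 = {b, d}  B3 = {a, e}  B4 = {a, c}  B5 = {d, i}  B6 = {a, f}  B7 = {a, h}  B8 = {a, g}
Tree: B1–B2, B1–B3, B3–B4, B1–B5, B3–B6, B4–B7, B6–B8
The largest bag has 2 vertices, giving width 1; this decomposition certifies tw(G) ≤ 1. Since G has at least one edge (e.g. e–d), it is not an edgeless graph, so tw(G) ≥ 1. Therefore the treewidth is 1.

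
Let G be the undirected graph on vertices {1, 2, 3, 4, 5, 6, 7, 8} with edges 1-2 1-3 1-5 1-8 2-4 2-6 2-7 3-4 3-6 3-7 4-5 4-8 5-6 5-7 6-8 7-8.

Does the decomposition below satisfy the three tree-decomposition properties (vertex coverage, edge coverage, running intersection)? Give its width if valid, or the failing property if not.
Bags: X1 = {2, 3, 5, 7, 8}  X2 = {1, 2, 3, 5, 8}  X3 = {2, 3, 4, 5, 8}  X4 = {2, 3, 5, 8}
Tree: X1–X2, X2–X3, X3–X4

A tree decomposition must satisfy three properties: every vertex lies in some bag; for every edge, both endpoints lie together in some bag; and for every vertex, the bags containing it form a connected subtree. Here vertex 6 appears in no bag, so the decomposition is invalid.

No — vertex 6 appears in no bag.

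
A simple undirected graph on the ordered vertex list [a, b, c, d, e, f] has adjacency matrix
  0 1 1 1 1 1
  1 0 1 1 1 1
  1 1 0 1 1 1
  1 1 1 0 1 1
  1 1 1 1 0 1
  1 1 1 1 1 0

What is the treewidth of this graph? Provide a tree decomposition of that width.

With just one bag of size 6, the width is 6 − 1 = 5, so tw(G) ≤ 5. Conversely, {a, b, c, d, e, f} is a clique of size 6, and the vertices of any clique must share a bag in every tree decomposition; so some bag has ≥ 6 vertices and tw(G) ≥ 5. Combining the bounds, tw(G) = 5.

Treewidth 5.
One such decomposition:
Bags: B1 = {a, b, c, d, e, f}
Tree: (single bag)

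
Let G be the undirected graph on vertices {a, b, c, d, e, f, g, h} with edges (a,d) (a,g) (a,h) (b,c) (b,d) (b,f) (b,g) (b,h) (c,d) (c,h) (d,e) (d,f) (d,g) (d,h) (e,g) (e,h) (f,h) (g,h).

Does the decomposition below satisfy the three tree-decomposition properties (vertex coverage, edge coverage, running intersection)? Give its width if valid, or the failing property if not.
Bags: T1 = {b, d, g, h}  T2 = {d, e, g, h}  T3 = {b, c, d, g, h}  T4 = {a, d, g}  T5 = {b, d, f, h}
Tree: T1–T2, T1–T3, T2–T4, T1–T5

A tree decomposition must satisfy three properties: every vertex lies in some bag; for every edge, both endpoints lie together in some bag; and for every vertex, the bags containing it form a connected subtree. Here edge (h,a) lies in no bag, so the decomposition is invalid.

No — edge (h,a) lies in no bag.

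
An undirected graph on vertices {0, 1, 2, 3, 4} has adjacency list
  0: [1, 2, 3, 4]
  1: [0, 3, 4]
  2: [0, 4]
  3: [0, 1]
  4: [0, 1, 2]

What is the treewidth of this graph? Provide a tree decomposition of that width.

Treewidth 2.
One such decomposition:
Bags: B1 = {0, 1, 4}  B2 = {0, 1, 3}  B3 = {0, 2, 4}
Tree: B1–B2, B1–B3

Every bag has size at most 3, so the width is 3 − 1 = 2 and tw(G) ≤ 2. On the other hand G contains the 3-clique {0, 1, 3}. A clique must lie in a single bag of any decomposition, so no decomposition can have width below 2. Combining the bounds, tw(G) = 2.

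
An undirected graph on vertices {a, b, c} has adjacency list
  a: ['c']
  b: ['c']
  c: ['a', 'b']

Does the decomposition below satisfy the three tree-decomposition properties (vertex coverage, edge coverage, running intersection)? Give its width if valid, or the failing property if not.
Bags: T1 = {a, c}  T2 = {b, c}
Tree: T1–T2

Yes; width 1.

Every vertex of G appears in some bag (union = {a, b, c}); every edge is covered by a bag; and for each vertex v the set of bags containing v is connected in the bag tree. The decomposition is therefore valid. The largest bag has 2 vertices, so the width is 1.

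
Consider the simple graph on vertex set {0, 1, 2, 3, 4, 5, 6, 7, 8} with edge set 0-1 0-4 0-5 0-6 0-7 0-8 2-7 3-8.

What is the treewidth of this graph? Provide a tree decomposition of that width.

Each bag holds 2 vertices, so the decomposition has width 1, which upper-bounds the treewidth. Any graph with an edge has treewidth ≥ 1, and G has the edge 4–0. The upper and lower bounds meet at 1, so that is the treewidth.

Treewidth 1.
Bags: B1 = {0, 4}  B2 = {0, 5}  B3 = {0, 1}  B4 = {0, 8}  B5 = {3, 8}  B6 = {0, 6}  B7 = {0, 7}  B8 = {2, 7}
Tree: B1–B2, B2–B3, B2–B4, B4–B5, B1–B6, B4–B7, B7–B8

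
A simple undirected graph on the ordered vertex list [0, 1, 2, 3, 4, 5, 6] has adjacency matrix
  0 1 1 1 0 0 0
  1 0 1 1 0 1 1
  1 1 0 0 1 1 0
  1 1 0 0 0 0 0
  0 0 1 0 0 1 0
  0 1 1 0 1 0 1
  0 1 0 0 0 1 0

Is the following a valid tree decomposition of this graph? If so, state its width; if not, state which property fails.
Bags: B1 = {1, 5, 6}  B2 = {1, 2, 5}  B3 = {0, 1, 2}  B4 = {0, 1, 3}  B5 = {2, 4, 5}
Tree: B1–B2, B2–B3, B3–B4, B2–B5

Yes; width 2.

Vertex coverage: the bags together contain {0, 1, 2, 3, 4, 5, 6}, the full vertex set. Edge coverage: each edge of G has both endpoints in at least one bag. Running intersection: for every vertex, the bags containing it form a connected subtree. All three properties hold, so this is a valid tree decomposition of width max|bag| − 1 = 2, and hence tw(G) ≤ 2.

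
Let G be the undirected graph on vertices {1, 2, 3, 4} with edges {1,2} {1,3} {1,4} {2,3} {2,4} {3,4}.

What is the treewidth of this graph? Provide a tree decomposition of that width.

Treewidth 3.
One such decomposition:
Bags: B1 = {1, 2, 3, 4}
Tree: (single bag)

With just one bag of size 4, the width is 4 − 1 = 3, so tw(G) ≤ 3. On the other hand G contains the 4-clique {1, 2, 3, 4}. A clique must lie in a single bag of any decomposition, so no decomposition can have width below 3. Therefore the treewidth is 3.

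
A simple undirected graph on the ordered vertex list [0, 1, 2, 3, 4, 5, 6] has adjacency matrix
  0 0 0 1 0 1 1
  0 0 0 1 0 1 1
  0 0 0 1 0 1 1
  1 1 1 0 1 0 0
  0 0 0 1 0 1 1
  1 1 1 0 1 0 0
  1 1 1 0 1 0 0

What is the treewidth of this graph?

A width-3 tree decomposition is:
Bags: B1 = {0, 3, 5, 6}  B2 = {2, 3, 5, 6}  B3 = {3, 4, 5, 6}  B4 = {1, 3, 5, 6}
Tree: B1–B2, B2–B3, B3–B4
The largest bag has 4 vertices, giving width 3; this decomposition certifies tw(G) ≤ 3. For the lower bound: the 4 vertex sets {0,5}, {2,6}, {3}, {4} are disjoint, each induces a connected subgraph, and every pair is joined by at least one edge of G. Contracting each set to a single vertex therefore yields K_{4} as a minor, and since treewidth is minor-monotone, tw(G) ≥ tw(K_{4}) = 3. Combining the bounds, tw(G) = 3.

3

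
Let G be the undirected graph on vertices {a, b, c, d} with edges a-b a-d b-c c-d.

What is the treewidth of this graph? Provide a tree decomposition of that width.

Treewidth 2.
One optimal decomposition is:
Bags: B1 = {a, c, d}  B2 = {a, b, c}
Tree: B1–B2

Every bag has size at most 3, so the width is 3 − 1 = 2 and tw(G) ≤ 2. For the lower bound, G contains the cycle c–d–a–b–c, so G is not a forest; only forests have treewidth ≤ 1, hence tw(G) ≥ 2. Hence tw(G) = 2 exactly.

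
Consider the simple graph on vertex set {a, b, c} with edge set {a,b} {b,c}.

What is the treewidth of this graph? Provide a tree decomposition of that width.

Treewidth 1.
Bags: B1 = {a, b}  B2 = {b, c}
Tree: B1–B2

The largest bag has 2 vertices, giving width 1; this decomposition certifies tw(G) ≤ 1. G has an edge, so its treewidth is at least 1. Combining the bounds, tw(G) = 1.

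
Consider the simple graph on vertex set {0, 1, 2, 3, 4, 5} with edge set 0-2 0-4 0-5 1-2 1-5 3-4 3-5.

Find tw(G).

2

A width-2 tree decomposition is:
Bags: B1 = {0, 1, 2}  B2 = {0, 1, 5}  B3 = {0, 4, 5}  B4 = {3, 4, 5}
Tree: B1–B2, B2–B3, B3–B4
Each bag holds 3 vertices, so the decomposition has width 2, which upper-bounds the treewidth. For the lower bound, G contains the cycle 2–1–5–0–2, so G is not a forest; only forests have treewidth ≤ 1, hence tw(G) ≥ 2. The upper and lower bounds meet at 2, so that is the treewidth.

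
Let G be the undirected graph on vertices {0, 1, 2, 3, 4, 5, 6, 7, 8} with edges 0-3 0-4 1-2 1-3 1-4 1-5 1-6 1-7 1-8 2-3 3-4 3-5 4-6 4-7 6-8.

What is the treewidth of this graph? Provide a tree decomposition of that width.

Every bag has size at most 3, so the width is 3 − 1 = 2 and tw(G) ≤ 2. For the lower bound, the 3 vertices {0, 3, 4} are pairwise adjacent, and any tree decomposition puts a clique entirely inside one bag — forcing width ≥ 2. The upper and lower bounds meet at 2, so that is the treewidth.

Treewidth 2.
Bags: B1 = {1, 3, 4}  B2 = {1, 2, 3}  B3 = {1, 3, 5}  B4 = {1, 4, 6}  B5 = {1, 6, 8}  B6 = {1, 4, 7}  B7 = {0, 3, 4}
Tree: B1–B2, B1–B3, B1–B4, B4–B5, B4–B6, B1–B7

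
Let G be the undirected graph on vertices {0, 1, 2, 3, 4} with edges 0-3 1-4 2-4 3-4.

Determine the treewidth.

1

A width-1 tree decomposition is:
Bags: B1 = {3, 4}  B2 = {1, 4}  B3 = {2, 4}  B4 = {0, 3}
Tree: B1–B2, B1–B3, B1–B4
The largest bag has 2 vertices, giving width 1; this decomposition certifies tw(G) ≤ 1. G has an edge, so its treewidth is at least 1. Combining the bounds, tw(G) = 1.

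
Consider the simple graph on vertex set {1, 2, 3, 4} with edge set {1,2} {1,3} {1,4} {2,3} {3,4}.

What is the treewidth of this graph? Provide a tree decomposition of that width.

The largest bag has 3 vertices, giving width 2; this decomposition certifies tw(G) ≤ 2. For the lower bound, the 3 vertices {1, 2, 3} are pairwise adjacent, and any tree decomposition puts a clique entirely inside one bag — forcing width ≥ 2. Combining the bounds, tw(G) = 2.

Treewidth 2.
Bags: B1 = {1, 2, 3}  B2 = {1, 3, 4}
Tree: B1–B2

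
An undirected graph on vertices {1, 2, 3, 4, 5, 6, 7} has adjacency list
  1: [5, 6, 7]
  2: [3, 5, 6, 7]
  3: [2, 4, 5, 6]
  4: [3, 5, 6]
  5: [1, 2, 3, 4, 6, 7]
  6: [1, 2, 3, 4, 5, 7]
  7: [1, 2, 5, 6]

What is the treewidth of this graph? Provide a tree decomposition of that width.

Each bag holds 4 vertices, so the decomposition has width 3, which upper-bounds the treewidth. Conversely, {1, 5, 6, 7} is a clique of size 4, and the vertices of any clique must share a bag in every tree decomposition; so some bag has ≥ 4 vertices and tw(G) ≥ 3. Hence tw(G) = 3 exactly.

Treewidth 3.
One such decomposition:
Bags: B1 = {2, 5, 6, 7}  B2 = {2, 3, 5, 6}  B3 = {1, 5, 6, 7}  B4 = {3, 4, 5, 6}
Tree: B1–B2, B1–B3, B2–B4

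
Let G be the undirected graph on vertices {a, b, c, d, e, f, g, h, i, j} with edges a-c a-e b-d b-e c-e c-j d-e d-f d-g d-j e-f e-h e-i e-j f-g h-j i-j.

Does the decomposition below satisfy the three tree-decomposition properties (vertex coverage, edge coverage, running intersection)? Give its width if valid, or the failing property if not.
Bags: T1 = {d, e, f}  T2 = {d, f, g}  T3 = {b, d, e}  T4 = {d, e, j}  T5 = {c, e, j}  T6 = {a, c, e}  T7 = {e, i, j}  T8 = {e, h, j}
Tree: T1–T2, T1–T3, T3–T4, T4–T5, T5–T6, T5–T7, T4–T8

Yes; width 2.

Vertex coverage: the bags together contain {a, b, c, d, e, f, g, h, i, j}, the full vertex set. Edge coverage: each edge of G has both endpoints in at least one bag. Running intersection: for every vertex, the bags containing it form a connected subtree. All three properties hold, so this is a valid tree decomposition of width max|bag| − 1 = 2, and hence tw(G) ≤ 2.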